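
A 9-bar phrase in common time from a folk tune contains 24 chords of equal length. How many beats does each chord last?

9 bars × 4 beats/bar = 36 beats total.
36 beats ÷ 24 chords = 1.5 beats per chord.
(That is a dotted quarter note.)

1.5 beats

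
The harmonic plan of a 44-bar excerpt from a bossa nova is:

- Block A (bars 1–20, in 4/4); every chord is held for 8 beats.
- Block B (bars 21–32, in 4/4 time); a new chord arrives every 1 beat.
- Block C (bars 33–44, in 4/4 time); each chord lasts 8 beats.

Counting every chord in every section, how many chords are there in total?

A: 20 bars × 4 beats = 80 beats; 8 beats/chord → 10 chords.
B: 12 bars × 4 beats = 48 beats; 1 beat/chord → 48 chords.
C: 12 bars × 4 beats = 48 beats; 8 beats/chord → 6 chords.
Total: 10 + 48 + 6 = 64.

64 chords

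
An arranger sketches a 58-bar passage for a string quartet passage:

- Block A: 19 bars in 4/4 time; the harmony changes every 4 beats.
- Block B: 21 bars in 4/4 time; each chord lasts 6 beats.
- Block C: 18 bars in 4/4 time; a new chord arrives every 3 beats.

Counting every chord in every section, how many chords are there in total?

A: 19·4 = 76 beats, 76/4 = 19 chords.
B: 21·4 = 84 beats, 84/6 = 14 chords.
C: 18·4 = 72 beats, 72/3 = 24 chords.
Total: 19 + 14 + 24 = 57.

57 chords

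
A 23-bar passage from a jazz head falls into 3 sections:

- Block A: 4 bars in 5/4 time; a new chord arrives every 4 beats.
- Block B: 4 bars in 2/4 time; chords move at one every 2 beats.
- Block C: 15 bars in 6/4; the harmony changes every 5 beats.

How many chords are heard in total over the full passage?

27 chords

A has 20 beats and chords last 4 each, so 5 chords.
B has 8 beats and chords last 2 each, so 4 chords.
C has 90 beats and chords last 5 each, so 18 chords.
Total: 5 + 4 + 18 = 27.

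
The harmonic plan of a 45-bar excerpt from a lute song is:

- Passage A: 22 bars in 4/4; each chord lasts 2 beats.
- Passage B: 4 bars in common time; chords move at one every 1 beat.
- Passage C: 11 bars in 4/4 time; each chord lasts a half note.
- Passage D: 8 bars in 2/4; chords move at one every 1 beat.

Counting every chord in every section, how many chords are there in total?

A has 88 beats and chords last 2 each, so 44 chords.
B has 16 beats and chords last 1 each, so 16 chords.
C has 44 beats and chords last 2 each, so 22 chords.
D has 16 beats and chords last 1 each, so 16 chords.
Total: 44 + 16 + 22 + 16 = 98.

98 chords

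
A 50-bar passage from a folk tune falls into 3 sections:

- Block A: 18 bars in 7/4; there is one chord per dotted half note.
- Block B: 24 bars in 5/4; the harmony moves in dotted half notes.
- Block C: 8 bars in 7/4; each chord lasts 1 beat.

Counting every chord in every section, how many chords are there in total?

138 chords

A has 126 beats and chords last 3 each, so 42 chords.
B has 120 beats and chords last 3 each, so 40 chords.
C has 56 beats and chords last 1 each, so 56 chords.
Total: 42 + 40 + 56 = 138.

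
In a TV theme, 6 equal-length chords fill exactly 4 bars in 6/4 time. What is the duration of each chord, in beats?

4 beats

4 bars × 6 beats/bar = 24 beats total.
24 beats ÷ 6 chords = 4 beats per chord.
(That is a whole note.)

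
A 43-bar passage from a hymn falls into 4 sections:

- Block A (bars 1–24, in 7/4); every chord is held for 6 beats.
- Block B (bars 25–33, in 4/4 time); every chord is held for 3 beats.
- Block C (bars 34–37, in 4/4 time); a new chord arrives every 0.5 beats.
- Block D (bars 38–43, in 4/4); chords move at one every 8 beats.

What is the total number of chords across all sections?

75 chords

A has 168 beats and chords last 6 each, so 28 chords.
B has 36 beats and chords last 3 each, so 12 chords.
C has 16 beats and chords last 0.5 each, so 32 chords.
D has 24 beats and chords last 8 each, so 3 chords.
Total: 28 + 12 + 32 + 3 = 75.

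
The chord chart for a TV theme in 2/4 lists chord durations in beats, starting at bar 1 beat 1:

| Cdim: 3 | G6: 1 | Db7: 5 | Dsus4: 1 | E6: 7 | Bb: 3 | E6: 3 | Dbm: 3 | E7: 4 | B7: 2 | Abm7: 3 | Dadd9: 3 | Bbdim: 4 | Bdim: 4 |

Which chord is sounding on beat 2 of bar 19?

Dadd9

Beat 2 of bar 19 is beat (19−1)×2 + 2 = 38 overall.
Running totals: Cdim ends at 3, G6 ends at 4, Db7 ends at 9, Dsus4 ends at 10, E6 ends at 17, Bb ends at 20, E6 ends at 23, Dbm ends at 26, E7 ends at 30, B7 ends at 32, Abm7 ends at 35, Dadd9 ends at 38.
Beat 38 falls within Dadd9.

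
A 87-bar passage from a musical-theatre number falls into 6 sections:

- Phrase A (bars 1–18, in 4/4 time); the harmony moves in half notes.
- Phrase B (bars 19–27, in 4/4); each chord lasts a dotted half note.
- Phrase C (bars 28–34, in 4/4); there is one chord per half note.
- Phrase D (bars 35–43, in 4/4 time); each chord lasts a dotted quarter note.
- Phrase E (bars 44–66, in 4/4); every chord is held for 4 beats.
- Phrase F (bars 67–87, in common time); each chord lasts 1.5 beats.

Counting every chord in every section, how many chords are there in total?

A has 72 beats and chords last 2 each, so 36 chords.
B has 36 beats and chords last 3 each, so 12 chords.
C has 28 beats and chords last 2 each, so 14 chords.
D has 36 beats and chords last 1.5 each, so 24 chords.
E has 92 beats and chords last 4 each, so 23 chords.
F has 84 beats and chords last 1.5 each, so 56 chords.
Total: 36 + 12 + 14 + 24 + 23 + 56 = 165.

165 chords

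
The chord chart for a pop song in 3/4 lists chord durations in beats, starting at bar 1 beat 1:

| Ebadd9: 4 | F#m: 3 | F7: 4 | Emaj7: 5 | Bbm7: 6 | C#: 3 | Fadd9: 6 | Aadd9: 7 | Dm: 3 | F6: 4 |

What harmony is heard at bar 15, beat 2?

F6

Beat 2 of bar 15 is beat (15−1)×3 + 2 = 44 overall.
Running totals: Ebadd9 ends at 4, F#m ends at 7, F7 ends at 11, Emaj7 ends at 16, Bbm7 ends at 22, C# ends at 25, Fadd9 ends at 31, Aadd9 ends at 38, Dm ends at 41, F6 ends at 45.
Beat 44 falls within F6.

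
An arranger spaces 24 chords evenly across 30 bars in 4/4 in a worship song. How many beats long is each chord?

30 bars × 4 beats/bar = 120 beats total.
120 beats ÷ 24 chords = 5 beats per chord.

5 beats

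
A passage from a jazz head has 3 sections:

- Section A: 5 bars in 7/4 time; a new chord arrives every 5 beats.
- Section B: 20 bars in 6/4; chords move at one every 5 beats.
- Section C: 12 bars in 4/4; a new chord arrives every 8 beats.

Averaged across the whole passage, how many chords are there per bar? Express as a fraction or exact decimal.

1 chords per bar

A: 5 bars of 7 beats is 35 beats; at 5 beats each that's 7 chords.
B: 20 bars of 6 beats is 120 beats; at 5 beats each that's 24 chords.
C: 12 bars of 4 beats is 48 beats; at 8 beats each that's 6 chords.
Overall: 37 chords over 37 bars → 37/37 = 1 chords per bar.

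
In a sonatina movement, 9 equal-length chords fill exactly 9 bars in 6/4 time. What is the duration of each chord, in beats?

6 beats

9 bars × 6 beats/bar = 54 beats total.
54 beats ÷ 9 chords = 6 beats per chord.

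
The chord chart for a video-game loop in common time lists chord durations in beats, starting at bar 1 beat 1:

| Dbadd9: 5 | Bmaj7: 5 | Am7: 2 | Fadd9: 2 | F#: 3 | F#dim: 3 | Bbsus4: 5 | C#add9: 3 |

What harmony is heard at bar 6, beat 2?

Bbsus4

Beat 2 of bar 6 is beat (6−1)×4 + 2 = 22 overall.
Running totals: Dbadd9 ends at 5, Bmaj7 ends at 10, Am7 ends at 12, Fadd9 ends at 14, F# ends at 17, F#dim ends at 20, Bbsus4 ends at 25.
Beat 22 falls within Bbsus4.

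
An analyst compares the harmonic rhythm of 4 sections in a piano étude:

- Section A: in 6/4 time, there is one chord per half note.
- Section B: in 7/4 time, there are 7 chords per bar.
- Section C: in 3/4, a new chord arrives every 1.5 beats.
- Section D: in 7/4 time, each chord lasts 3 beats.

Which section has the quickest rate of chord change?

A: 6 beats/bar ÷ 2 beats/chord = 3 chords/bar.
B: 7 beats/bar ÷ 1 beat/chord = 7 chords/bar.
C: 3 beats/bar ÷ 1.5 beats/chord = 2 chords/bar.
D: 7 beats/bar ÷ 3 beats/chord = 7/3 chords/bar.
Fastest is B at 7 chords/bar.

Section B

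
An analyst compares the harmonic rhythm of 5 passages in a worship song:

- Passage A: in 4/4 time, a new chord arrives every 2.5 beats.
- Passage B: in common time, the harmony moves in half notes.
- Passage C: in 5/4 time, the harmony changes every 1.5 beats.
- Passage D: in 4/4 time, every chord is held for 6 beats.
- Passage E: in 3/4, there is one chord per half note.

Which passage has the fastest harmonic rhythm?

Passage C

A: 4 beats/bar ÷ 2.5 beats/chord = 1.6 chords/bar.
B: 4 beats/bar ÷ 2 beats/chord = 2 chords/bar.
C: 5 beats/bar ÷ 1.5 beats/chord = 10/3 chords/bar.
D: 4 beats/bar ÷ 6 beats/chord = 2/3 chords/bar.
E: 3 beats/bar ÷ 2 beats/chord = 1.5 chords/bar.
Fastest is C at 10/3 chords/bar.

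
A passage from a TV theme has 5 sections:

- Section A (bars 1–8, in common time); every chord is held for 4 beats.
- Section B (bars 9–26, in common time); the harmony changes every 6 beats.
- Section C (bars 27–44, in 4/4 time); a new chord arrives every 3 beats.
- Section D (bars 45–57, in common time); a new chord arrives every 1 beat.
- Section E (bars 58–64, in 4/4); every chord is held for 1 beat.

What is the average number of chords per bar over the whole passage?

A: 8 × 4 = 32 beats ÷ 4 = 8 chords.
B: 18 × 4 = 72 beats ÷ 6 = 12 chords.
C: 18 × 4 = 72 beats ÷ 3 = 24 chords.
D: 13 × 4 = 52 beats ÷ 1 = 52 chords.
E: 7 × 4 = 28 beats ÷ 1 = 28 chords.
Overall: 124 chords over 64 bars → 124/64 = 31/16 chords per bar.

31/16 chords per bar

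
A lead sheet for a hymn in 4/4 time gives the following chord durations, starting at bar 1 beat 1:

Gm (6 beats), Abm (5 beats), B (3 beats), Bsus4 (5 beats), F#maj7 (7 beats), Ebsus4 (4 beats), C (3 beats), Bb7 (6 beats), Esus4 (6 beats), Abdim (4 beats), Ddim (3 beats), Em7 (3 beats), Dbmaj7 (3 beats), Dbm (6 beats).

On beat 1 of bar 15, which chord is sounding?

Beat 1 of bar 15 is beat (15−1)×4 + 1 = 57 overall.
Running totals: Gm ends at 6, Abm ends at 11, B ends at 14, Bsus4 ends at 19, F#maj7 ends at 26, Ebsus4 ends at 30, C ends at 33, Bb7 ends at 39, Esus4 ends at 45, Abdim ends at 49, Ddim ends at 52, Em7 ends at 55, Dbmaj7 ends at 58.
Beat 57 falls within Dbmaj7.

Dbmaj7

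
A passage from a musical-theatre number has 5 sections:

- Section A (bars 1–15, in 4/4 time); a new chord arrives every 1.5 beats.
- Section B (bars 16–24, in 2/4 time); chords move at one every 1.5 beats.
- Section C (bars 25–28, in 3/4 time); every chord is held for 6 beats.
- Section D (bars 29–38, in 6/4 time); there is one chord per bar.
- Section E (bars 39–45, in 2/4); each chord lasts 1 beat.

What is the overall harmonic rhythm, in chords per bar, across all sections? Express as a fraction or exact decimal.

26/15 chords per bar

A: 15 × 4 = 60 beats ÷ 1.5 = 40 chords.
B: 9 × 2 = 18 beats ÷ 1.5 = 12 chords.
C: 4 × 3 = 12 beats ÷ 6 = 2 chords.
D: 10 × 6 = 60 beats ÷ 6 = 10 chords.
E: 7 × 2 = 14 beats ÷ 1 = 14 chords.
Overall: 78 chords over 45 bars → 78/45 = 26/15 chords per bar.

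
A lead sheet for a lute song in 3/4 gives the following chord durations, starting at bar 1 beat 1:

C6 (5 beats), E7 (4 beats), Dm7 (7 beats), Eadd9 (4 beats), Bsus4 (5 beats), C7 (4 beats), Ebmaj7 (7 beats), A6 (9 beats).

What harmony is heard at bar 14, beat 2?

A6

Beat 2 of bar 14 is beat (14−1)×3 + 2 = 41 overall.
Running totals: C6 ends at 5, E7 ends at 9, Dm7 ends at 16, Eadd9 ends at 20, Bsus4 ends at 25, C7 ends at 29, Ebmaj7 ends at 36, A6 ends at 45.
Beat 41 falls within A6.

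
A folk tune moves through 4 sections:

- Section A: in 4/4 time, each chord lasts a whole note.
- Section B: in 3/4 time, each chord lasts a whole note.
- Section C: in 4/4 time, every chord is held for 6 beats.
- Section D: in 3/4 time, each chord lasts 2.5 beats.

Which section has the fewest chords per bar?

A: 4/4 = 1 chord/bar.
B: 3/4 = 0.75 chords/bar.
C: 4/6 = 2/3 chords/bar.
D: 3/2.5 = 1.2 chords/bar.
Slowest is C at 2/3 chords/bar.

Section C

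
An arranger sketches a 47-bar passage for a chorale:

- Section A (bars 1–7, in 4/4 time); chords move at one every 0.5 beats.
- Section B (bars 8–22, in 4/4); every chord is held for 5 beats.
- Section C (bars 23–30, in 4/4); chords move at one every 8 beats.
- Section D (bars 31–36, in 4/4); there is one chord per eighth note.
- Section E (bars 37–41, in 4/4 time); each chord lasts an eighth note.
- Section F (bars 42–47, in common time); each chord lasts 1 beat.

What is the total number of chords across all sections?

184 chords

A: 7·4 = 28 beats, 28/0.5 = 56 chords.
B: 15·4 = 60 beats, 60/5 = 12 chords.
C: 8·4 = 32 beats, 32/8 = 4 chords.
D: 6·4 = 24 beats, 24/0.5 = 48 chords.
E: 5·4 = 20 beats, 20/0.5 = 40 chords.
F: 6·4 = 24 beats, 24/1 = 24 chords.
Total: 56 + 12 + 4 + 48 + 40 + 24 = 184.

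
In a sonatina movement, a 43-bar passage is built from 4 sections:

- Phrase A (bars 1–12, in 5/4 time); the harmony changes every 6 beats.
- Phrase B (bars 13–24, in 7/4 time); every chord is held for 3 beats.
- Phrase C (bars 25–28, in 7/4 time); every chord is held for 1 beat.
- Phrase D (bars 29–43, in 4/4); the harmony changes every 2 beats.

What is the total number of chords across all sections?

96 chords

A has 60 beats and chords last 6 each, so 10 chords.
B has 84 beats and chords last 3 each, so 28 chords.
C has 28 beats and chords last 1 each, so 28 chords.
D has 60 beats and chords last 2 each, so 30 chords.
Total: 10 + 28 + 28 + 30 = 96.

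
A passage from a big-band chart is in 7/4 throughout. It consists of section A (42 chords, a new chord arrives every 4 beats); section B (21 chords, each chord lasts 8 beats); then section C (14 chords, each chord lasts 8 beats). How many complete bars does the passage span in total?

64 bars

A: 42 × 4 = 168 beats = 24 bars.
B: 21 × 8 = 168 beats = 24 bars.
C: 14 × 8 = 112 beats = 16 bars.
Total: 24 + 24 + 16 = 64 bars.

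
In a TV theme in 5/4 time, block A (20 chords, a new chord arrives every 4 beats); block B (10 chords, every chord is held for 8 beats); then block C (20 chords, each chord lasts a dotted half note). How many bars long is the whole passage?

A: 20 × 4 = 80 beats = 16 bars.
B: 10 × 8 = 80 beats = 16 bars.
C: 20 × 3 = 60 beats = 12 bars.
Total: 16 + 16 + 12 = 44 bars.

44 bars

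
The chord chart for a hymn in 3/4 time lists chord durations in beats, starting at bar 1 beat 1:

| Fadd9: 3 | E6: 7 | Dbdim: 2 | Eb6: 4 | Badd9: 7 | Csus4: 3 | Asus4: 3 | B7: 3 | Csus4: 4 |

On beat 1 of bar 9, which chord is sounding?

Csus4

Beat 1 of bar 9 is beat (9−1)×3 + 1 = 25 overall.
Running totals: Fadd9 ends at 3, E6 ends at 10, Dbdim ends at 12, Eb6 ends at 16, Badd9 ends at 23, Csus4 ends at 26.
Beat 25 falls within Csus4.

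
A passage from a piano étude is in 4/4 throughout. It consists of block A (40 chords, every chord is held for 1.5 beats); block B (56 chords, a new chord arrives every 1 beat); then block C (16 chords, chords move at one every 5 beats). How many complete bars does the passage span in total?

A: 40 × 1.5 = 60 beats = 15 bars.
B: 56 × 1 = 56 beats = 14 bars.
C: 16 × 5 = 80 beats = 20 bars.
Total: 15 + 14 + 20 = 49 bars.

49 bars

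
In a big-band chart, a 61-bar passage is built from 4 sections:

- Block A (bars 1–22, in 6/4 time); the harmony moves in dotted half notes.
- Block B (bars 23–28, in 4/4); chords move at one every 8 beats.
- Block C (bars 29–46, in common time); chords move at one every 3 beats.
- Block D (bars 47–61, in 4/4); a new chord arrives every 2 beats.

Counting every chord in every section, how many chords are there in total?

A: 22 bars × 6 beats = 132 beats; 3 beats/chord → 44 chords.
B: 6 bars × 4 beats = 24 beats; 8 beats/chord → 3 chords.
C: 18 bars × 4 beats = 72 beats; 3 beats/chord → 24 chords.
D: 15 bars × 4 beats = 60 beats; 2 beats/chord → 30 chords.
Total: 44 + 3 + 24 + 30 = 101.

101 chords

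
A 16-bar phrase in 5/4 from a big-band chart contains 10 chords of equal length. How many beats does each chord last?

16 bars × 5 beats/bar = 80 beats total.
80 beats ÷ 10 chords = 8 beats per chord.

8 beats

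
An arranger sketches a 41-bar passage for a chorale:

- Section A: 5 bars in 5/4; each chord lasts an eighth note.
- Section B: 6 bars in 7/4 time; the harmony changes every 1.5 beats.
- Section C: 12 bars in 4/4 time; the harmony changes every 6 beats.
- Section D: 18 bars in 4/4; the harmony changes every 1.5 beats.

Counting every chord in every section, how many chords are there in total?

A: 5·5 = 25 beats, 25/0.5 = 50 chords.
B: 6·7 = 42 beats, 42/1.5 = 28 chords.
C: 12·4 = 48 beats, 48/6 = 8 chords.
D: 18·4 = 72 beats, 72/1.5 = 48 chords.
Total: 50 + 28 + 8 + 48 = 134.

134 chords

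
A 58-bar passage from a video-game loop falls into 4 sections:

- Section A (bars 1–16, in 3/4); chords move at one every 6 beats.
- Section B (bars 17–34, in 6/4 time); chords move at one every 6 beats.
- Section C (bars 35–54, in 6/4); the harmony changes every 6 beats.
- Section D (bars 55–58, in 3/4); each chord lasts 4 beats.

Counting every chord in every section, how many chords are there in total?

A: 16·3 = 48 beats, 48/6 = 8 chords.
B: 18·6 = 108 beats, 108/6 = 18 chords.
C: 20·6 = 120 beats, 120/6 = 20 chords.
D: 4·3 = 12 beats, 12/4 = 3 chords.
Total: 8 + 18 + 20 + 3 = 49.

49 chords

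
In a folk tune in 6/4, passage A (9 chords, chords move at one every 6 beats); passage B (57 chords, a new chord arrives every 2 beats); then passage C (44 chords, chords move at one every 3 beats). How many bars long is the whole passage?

A: 9 × 6 = 54 beats = 9 bars.
B: 57 × 2 = 114 beats = 19 bars.
C: 44 × 3 = 132 beats = 22 bars.
Total: 9 + 19 + 22 = 50 bars.

50 bars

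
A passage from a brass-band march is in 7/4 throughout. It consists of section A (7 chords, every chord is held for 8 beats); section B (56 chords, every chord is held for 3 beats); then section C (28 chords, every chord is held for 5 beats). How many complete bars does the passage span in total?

A: 7 × 8 = 56 beats = 8 bars.
B: 56 × 3 = 168 beats = 24 bars.
C: 28 × 5 = 140 beats = 20 bars.
Total: 8 + 24 + 20 = 52 bars.

52 bars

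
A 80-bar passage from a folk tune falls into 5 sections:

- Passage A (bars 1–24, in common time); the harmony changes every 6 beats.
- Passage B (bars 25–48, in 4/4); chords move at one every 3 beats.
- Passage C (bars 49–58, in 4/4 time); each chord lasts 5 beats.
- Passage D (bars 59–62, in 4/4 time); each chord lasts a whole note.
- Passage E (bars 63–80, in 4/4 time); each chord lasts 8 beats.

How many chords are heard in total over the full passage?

69 chords

A has 96 beats and chords last 6 each, so 16 chords.
B has 96 beats and chords last 3 each, so 32 chords.
C has 40 beats and chords last 5 each, so 8 chords.
D has 16 beats and chords last 4 each, so 4 chords.
E has 72 beats and chords last 8 each, so 9 chords.
Total: 16 + 32 + 8 + 4 + 9 = 69.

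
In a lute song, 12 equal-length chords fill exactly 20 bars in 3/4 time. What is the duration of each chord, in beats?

20 bars × 3 beats/bar = 60 beats total.
60 beats ÷ 12 chords = 5 beats per chord.

5 beats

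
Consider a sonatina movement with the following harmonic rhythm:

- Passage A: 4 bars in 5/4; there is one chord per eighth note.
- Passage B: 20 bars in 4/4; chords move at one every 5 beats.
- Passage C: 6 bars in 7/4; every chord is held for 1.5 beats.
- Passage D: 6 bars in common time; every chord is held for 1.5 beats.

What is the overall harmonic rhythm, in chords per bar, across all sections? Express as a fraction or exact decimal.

A: 4 bars of 5 beats is 20 beats; at 0.5 beats each that's 40 chords.
B: 20 bars of 4 beats is 80 beats; at 5 beats each that's 16 chords.
C: 6 bars of 7 beats is 42 beats; at 1.5 beats each that's 28 chords.
D: 6 bars of 4 beats is 24 beats; at 1.5 beats each that's 16 chords.
Overall: 100 chords over 36 bars → 100/36 = 25/9 chords per bar.

25/9 chords per bar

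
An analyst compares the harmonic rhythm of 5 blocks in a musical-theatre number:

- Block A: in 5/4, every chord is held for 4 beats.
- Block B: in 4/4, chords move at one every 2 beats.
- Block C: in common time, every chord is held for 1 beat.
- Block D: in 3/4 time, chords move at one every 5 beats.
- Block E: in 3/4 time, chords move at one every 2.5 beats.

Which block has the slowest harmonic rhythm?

A: 5/4 = 1.25 chords/bar.
B: 4/2 = 2 chords/bar.
C: 4/1 = 4 chords/bar.
D: 3/5 = 0.6 chords/bar.
E: 3/2.5 = 1.2 chords/bar.
Slowest is D at 0.6 chords/bar.

Block D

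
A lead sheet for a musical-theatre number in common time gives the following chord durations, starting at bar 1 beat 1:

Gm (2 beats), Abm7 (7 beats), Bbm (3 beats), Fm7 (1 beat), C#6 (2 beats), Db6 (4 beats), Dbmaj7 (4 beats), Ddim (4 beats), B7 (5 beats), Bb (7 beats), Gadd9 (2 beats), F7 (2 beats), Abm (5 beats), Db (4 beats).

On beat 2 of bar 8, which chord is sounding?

Beat 2 of bar 8 is beat (8−1)×4 + 2 = 30 overall.
Running totals: Gm ends at 2, Abm7 ends at 9, Bbm ends at 12, Fm7 ends at 13, C#6 ends at 15, Db6 ends at 19, Dbmaj7 ends at 23, Ddim ends at 27, B7 ends at 32.
Beat 30 falls within B7.

B7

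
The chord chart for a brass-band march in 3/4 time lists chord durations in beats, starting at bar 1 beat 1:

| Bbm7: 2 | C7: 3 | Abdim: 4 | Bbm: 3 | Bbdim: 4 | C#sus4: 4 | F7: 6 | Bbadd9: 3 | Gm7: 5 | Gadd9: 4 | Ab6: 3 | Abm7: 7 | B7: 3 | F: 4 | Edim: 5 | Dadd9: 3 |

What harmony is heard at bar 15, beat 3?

Beat 3 of bar 15 is beat (15−1)×3 + 3 = 45 overall.
Running totals: Bbm7 ends at 2, C7 ends at 5, Abdim ends at 9, Bbm ends at 12, Bbdim ends at 16, C#sus4 ends at 20, F7 ends at 26, Bbadd9 ends at 29, Gm7 ends at 34, Gadd9 ends at 38, Ab6 ends at 41, Abm7 ends at 48.
Beat 45 falls within Abm7.

Abm7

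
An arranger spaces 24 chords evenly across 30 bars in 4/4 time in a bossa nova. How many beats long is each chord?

30 bars × 4 beats/bar = 120 beats total.
120 beats ÷ 24 chords = 5 beats per chord.

5 beats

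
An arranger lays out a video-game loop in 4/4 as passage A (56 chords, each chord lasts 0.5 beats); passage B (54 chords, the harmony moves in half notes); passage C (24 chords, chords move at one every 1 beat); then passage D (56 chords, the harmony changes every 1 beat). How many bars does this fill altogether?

54 bars

A: 56 × 0.5 = 28 beats = 7 bars.
B: 54 × 2 = 108 beats = 27 bars.
C: 24 × 1 = 24 beats = 6 bars.
D: 56 × 1 = 56 beats = 14 bars.
Total: 7 + 27 + 6 + 14 = 54 bars.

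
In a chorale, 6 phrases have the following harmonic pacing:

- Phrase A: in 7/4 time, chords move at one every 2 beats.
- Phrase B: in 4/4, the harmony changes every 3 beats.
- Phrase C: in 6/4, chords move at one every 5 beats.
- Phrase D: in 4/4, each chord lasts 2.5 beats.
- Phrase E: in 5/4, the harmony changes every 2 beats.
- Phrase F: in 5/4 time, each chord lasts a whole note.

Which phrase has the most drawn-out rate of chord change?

A: each chord is 2 beats in 7/4, so 3.5 per bar.
B: each chord is 3 beats in 4/4, so 4/3 per bar.
C: each chord is 5 beats in 6/4, so 1.2 per bar.
D: each chord is 2.5 beats in 4/4, so 1.6 per bar.
E: each chord is 2 beats in 5/4, so 2.5 per bar.
F: each chord is 4 beats in 5/4, so 1.25 per bar.
Slowest is C at 1.2 chords/bar.

Phrase C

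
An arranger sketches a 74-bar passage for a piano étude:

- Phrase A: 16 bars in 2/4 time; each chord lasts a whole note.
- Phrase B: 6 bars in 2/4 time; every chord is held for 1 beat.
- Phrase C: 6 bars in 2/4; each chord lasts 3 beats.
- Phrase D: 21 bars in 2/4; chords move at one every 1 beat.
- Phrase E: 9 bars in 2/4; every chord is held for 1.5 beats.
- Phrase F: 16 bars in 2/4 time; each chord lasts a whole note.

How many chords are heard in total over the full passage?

86 chords

A: 16·2 = 32 beats, 32/4 = 8 chords.
B: 6·2 = 12 beats, 12/1 = 12 chords.
C: 6·2 = 12 beats, 12/3 = 4 chords.
D: 21·2 = 42 beats, 42/1 = 42 chords.
E: 9·2 = 18 beats, 18/1.5 = 12 chords.
F: 16·2 = 32 beats, 32/4 = 8 chords.
Total: 8 + 12 + 4 + 42 + 12 + 8 = 86.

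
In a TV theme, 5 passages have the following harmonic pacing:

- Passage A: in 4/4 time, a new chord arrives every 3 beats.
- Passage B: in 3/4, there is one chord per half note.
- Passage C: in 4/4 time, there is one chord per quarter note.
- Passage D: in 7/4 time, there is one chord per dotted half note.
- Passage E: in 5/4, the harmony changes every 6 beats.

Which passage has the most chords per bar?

A: 4 beats/bar ÷ 3 beats/chord = 4/3 chords/bar.
B: 3 beats/bar ÷ 2 beats/chord = 1.5 chords/bar.
C: 4 beats/bar ÷ 1 beat/chord = 4 chords/bar.
D: 7 beats/bar ÷ 3 beats/chord = 7/3 chords/bar.
E: 5 beats/bar ÷ 6 beats/chord = 5/6 chords/bar.
Fastest is C at 4 chords/bar.

Passage C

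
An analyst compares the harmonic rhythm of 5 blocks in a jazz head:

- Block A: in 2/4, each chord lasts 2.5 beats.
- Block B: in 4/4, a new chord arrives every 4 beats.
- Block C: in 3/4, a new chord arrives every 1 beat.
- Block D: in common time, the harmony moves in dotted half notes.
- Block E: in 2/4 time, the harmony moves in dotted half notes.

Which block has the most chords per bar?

Block C

A: 2 beats/bar ÷ 2.5 beats/chord = 0.8 chords/bar.
B: 4 beats/bar ÷ 4 beats/chord = 1 chord/bar.
C: 3 beats/bar ÷ 1 beat/chord = 3 chords/bar.
D: 4 beats/bar ÷ 3 beats/chord = 4/3 chords/bar.
E: 2 beats/bar ÷ 3 beats/chord = 2/3 chords/bar.
Fastest is C at 3 chords/bar.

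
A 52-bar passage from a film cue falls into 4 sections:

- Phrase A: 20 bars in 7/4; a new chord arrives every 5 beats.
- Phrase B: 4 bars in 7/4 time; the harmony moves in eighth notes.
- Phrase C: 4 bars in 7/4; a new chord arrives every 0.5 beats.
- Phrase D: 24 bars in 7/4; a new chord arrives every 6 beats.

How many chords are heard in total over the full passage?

168 chords

A has 140 beats and chords last 5 each, so 28 chords.
B has 28 beats and chords last 0.5 each, so 56 chords.
C has 28 beats and chords last 0.5 each, so 56 chords.
D has 168 beats and chords last 6 each, so 28 chords.
Total: 28 + 56 + 56 + 28 = 168.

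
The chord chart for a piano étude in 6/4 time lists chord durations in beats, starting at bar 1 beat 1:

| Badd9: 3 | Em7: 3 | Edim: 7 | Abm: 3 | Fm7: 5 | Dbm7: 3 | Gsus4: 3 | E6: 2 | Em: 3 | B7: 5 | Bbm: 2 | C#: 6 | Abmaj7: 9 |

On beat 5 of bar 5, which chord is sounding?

E6

Beat 5 of bar 5 is beat (5−1)×6 + 5 = 29 overall.
Running totals: Badd9 ends at 3, Em7 ends at 6, Edim ends at 13, Abm ends at 16, Fm7 ends at 21, Dbm7 ends at 24, Gsus4 ends at 27, E6 ends at 29.
Beat 29 falls within E6.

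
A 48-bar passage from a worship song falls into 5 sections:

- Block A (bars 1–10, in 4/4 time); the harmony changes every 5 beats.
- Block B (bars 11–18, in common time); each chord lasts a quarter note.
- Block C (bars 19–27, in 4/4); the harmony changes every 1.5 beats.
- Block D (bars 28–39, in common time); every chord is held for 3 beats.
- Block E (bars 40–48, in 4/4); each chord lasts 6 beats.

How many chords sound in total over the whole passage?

A: 10 bars × 4 beats = 40 beats; 5 beats/chord → 8 chords.
B: 8 bars × 4 beats = 32 beats; 1 beat/chord → 32 chords.
C: 9 bars × 4 beats = 36 beats; 1.5 beats/chord → 24 chords.
D: 12 bars × 4 beats = 48 beats; 3 beats/chord → 16 chords.
E: 9 bars × 4 beats = 36 beats; 6 beats/chord → 6 chords.
Total: 8 + 32 + 24 + 16 + 6 = 86.

86 chords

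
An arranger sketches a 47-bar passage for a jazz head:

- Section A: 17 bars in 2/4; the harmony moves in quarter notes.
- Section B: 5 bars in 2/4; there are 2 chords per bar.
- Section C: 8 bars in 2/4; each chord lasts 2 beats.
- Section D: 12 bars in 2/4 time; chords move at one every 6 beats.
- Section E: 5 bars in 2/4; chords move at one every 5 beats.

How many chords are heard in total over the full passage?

A: 17 bars × 2 beats = 34 beats; 1 beat/chord → 34 chords.
B: 5 bars × 2 beats = 10 beats; 1 beat/chord → 10 chords.
C: 8 bars × 2 beats = 16 beats; 2 beats/chord → 8 chords.
D: 12 bars × 2 beats = 24 beats; 6 beats/chord → 4 chords.
E: 5 bars × 2 beats = 10 beats; 5 beats/chord → 2 chords.
Total: 34 + 10 + 8 + 4 + 2 = 58.

58 chords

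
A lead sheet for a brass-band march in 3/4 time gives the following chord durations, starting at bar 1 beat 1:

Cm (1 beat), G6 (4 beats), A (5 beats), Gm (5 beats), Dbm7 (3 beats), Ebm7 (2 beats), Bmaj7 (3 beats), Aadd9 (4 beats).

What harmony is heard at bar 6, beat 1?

Beat 1 of bar 6 is beat (6−1)×3 + 1 = 16 overall.
Running totals: Cm ends at 1, G6 ends at 5, A ends at 10, Gm ends at 15, Dbm7 ends at 18.
Beat 16 falls within Dbm7.

Dbm7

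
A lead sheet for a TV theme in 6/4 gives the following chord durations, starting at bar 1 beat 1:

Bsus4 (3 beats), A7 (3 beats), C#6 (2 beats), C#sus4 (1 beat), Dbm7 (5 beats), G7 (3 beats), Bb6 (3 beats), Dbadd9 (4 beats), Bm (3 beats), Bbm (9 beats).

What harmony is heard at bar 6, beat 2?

Bbm

Beat 2 of bar 6 is beat (6−1)×6 + 2 = 32 overall.
Running totals: Bsus4 ends at 3, A7 ends at 6, C#6 ends at 8, C#sus4 ends at 9, Dbm7 ends at 14, G7 ends at 17, Bb6 ends at 20, Dbadd9 ends at 24, Bm ends at 27, Bbm ends at 36.
Beat 32 falls within Bbm.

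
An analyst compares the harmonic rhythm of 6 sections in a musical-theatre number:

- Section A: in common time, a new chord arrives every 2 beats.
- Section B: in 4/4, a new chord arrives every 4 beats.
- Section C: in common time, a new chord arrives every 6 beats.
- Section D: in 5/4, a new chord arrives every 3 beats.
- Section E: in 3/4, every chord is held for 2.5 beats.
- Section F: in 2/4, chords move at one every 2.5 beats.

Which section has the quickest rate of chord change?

A: each chord is 2 beats in 4/4, so 2 per bar.
B: each chord is 4 beats in 4/4, so 1 per bar.
C: each chord is 6 beats in 4/4, so 2/3 per bar.
D: each chord is 3 beats in 5/4, so 5/3 per bar.
E: each chord is 2.5 beats in 3/4, so 1.2 per bar.
F: each chord is 2.5 beats in 2/4, so 0.8 per bar.
Fastest is A at 2 chords/bar.

Section A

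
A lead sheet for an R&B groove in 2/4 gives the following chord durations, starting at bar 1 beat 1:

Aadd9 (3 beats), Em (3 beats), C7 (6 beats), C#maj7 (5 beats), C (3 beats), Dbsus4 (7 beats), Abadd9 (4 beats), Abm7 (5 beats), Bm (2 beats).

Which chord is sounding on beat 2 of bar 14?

Abadd9

Beat 2 of bar 14 is beat (14−1)×2 + 2 = 28 overall.
Running totals: Aadd9 ends at 3, Em ends at 6, C7 ends at 12, C#maj7 ends at 17, C ends at 20, Dbsus4 ends at 27, Abadd9 ends at 31.
Beat 28 falls within Abadd9.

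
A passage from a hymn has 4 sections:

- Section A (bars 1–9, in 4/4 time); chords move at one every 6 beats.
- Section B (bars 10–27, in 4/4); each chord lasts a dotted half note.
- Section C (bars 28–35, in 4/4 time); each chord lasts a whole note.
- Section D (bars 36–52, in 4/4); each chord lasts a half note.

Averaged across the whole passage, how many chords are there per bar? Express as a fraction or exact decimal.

A: 9 bars of 4 beats is 36 beats; at 6 beats each that's 6 chords.
B: 18 bars of 4 beats is 72 beats; at 3 beats each that's 24 chords.
C: 8 bars of 4 beats is 32 beats; at 4 beats each that's 8 chords.
D: 17 bars of 4 beats is 68 beats; at 2 beats each that's 34 chords.
Overall: 72 chords over 52 bars → 72/52 = 18/13 chords per bar.

18/13 chords per bar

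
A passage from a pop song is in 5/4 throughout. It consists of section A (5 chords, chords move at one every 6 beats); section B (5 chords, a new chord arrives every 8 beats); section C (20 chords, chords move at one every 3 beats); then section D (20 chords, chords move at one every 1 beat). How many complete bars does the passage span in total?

A: 5 × 6 = 30 beats = 6 bars.
B: 5 × 8 = 40 beats = 8 bars.
C: 20 × 3 = 60 beats = 12 bars.
D: 20 × 1 = 20 beats = 4 bars.
Total: 6 + 8 + 12 + 4 = 30 bars.

30 bars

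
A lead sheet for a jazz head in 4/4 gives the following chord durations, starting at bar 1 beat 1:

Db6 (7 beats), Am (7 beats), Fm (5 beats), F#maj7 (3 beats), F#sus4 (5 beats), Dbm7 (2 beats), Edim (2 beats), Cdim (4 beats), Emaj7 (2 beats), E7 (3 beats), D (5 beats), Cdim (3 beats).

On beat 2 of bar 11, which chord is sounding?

D

Beat 2 of bar 11 is beat (11−1)×4 + 2 = 42 overall.
Running totals: Db6 ends at 7, Am ends at 14, Fm ends at 19, F#maj7 ends at 22, F#sus4 ends at 27, Dbm7 ends at 29, Edim ends at 31, Cdim ends at 35, Emaj7 ends at 37, E7 ends at 40, D ends at 45.
Beat 42 falls within D.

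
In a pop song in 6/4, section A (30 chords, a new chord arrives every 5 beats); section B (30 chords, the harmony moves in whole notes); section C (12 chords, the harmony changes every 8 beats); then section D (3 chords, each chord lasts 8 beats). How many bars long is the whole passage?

A: 30 × 5 = 150 beats = 25 bars.
B: 30 × 4 = 120 beats = 20 bars.
C: 12 × 8 = 96 beats = 16 bars.
D: 3 × 8 = 24 beats = 4 bars.
Total: 25 + 20 + 16 + 4 = 65 bars.

65 bars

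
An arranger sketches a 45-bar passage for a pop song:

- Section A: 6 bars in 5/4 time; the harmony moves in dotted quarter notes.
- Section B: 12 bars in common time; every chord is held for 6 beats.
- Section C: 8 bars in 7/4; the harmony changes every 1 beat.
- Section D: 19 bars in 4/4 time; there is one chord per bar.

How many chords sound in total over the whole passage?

A has 30 beats and chords last 1.5 each, so 20 chords.
B has 48 beats and chords last 6 each, so 8 chords.
C has 56 beats and chords last 1 each, so 56 chords.
D has 76 beats and chords last 4 each, so 19 chords.
Total: 20 + 8 + 56 + 19 = 103.

103 chords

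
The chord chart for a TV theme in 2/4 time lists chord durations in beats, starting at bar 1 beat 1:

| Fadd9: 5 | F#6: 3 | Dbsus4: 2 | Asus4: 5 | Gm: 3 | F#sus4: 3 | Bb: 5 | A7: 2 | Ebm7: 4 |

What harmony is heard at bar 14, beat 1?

A7

Beat 1 of bar 14 is beat (14−1)×2 + 1 = 27 overall.
Running totals: Fadd9 ends at 5, F#6 ends at 8, Dbsus4 ends at 10, Asus4 ends at 15, Gm ends at 18, F#sus4 ends at 21, Bb ends at 26, A7 ends at 28.
Beat 27 falls within A7.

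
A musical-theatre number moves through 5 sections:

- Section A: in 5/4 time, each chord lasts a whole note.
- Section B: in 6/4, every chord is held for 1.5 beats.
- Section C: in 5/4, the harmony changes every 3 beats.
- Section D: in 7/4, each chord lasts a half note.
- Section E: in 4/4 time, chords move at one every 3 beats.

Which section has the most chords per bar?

A: each chord is 4 beats in 5/4, so 1.25 per bar.
B: each chord is 1.5 beats in 6/4, so 4 per bar.
C: each chord is 3 beats in 5/4, so 5/3 per bar.
D: each chord is 2 beats in 7/4, so 3.5 per bar.
E: each chord is 3 beats in 4/4, so 4/3 per bar.
Fastest is B at 4 chords/bar.

Section B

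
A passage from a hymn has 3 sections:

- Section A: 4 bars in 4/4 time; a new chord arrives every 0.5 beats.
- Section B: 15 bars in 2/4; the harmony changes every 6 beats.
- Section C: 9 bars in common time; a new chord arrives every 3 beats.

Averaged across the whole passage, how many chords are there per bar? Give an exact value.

A: 4 bars of 4 beats is 16 beats; at 0.5 beats each that's 32 chords.
B: 15 bars of 2 beats is 30 beats; at 6 beats each that's 5 chords.
C: 9 bars of 4 beats is 36 beats; at 3 beats each that's 12 chords.
Overall: 49 chords over 28 bars → 49/28 = 1.75 chords per bar.

1.75 chords per bar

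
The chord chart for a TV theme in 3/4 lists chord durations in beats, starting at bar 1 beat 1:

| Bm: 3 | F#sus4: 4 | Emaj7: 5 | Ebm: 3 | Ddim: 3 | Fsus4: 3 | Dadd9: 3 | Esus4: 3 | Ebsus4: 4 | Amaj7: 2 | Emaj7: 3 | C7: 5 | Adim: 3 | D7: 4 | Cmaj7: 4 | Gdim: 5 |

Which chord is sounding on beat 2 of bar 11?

Amaj7

Beat 2 of bar 11 is beat (11−1)×3 + 2 = 32 overall.
Running totals: Bm ends at 3, F#sus4 ends at 7, Emaj7 ends at 12, Ebm ends at 15, Ddim ends at 18, Fsus4 ends at 21, Dadd9 ends at 24, Esus4 ends at 27, Ebsus4 ends at 31, Amaj7 ends at 33.
Beat 32 falls within Amaj7.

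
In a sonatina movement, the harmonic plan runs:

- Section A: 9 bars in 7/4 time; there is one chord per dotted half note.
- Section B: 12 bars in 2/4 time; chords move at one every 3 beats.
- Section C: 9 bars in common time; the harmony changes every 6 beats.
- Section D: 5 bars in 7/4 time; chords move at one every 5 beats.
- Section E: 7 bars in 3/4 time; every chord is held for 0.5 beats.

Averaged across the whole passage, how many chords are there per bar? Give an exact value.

2 chords per bar

A: 9 bars of 7 beats is 63 beats; at 3 beats each that's 21 chords.
B: 12 bars of 2 beats is 24 beats; at 3 beats each that's 8 chords.
C: 9 bars of 4 beats is 36 beats; at 6 beats each that's 6 chords.
D: 5 bars of 7 beats is 35 beats; at 5 beats each that's 7 chords.
E: 7 bars of 3 beats is 21 beats; at 0.5 beats each that's 42 chords.
Overall: 84 chords over 42 bars → 84/42 = 2 chords per bar.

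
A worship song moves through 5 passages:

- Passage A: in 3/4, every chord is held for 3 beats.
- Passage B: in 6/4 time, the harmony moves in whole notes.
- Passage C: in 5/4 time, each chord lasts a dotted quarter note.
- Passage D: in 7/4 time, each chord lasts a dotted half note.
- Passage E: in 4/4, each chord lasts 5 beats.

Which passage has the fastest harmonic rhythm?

Passage C

A: 3 beats/bar ÷ 3 beats/chord = 1 chord/bar.
B: 6 beats/bar ÷ 4 beats/chord = 1.5 chords/bar.
C: 5 beats/bar ÷ 1.5 beats/chord = 10/3 chords/bar.
D: 7 beats/bar ÷ 3 beats/chord = 7/3 chords/bar.
E: 4 beats/bar ÷ 5 beats/chord = 0.8 chords/bar.
Fastest is C at 10/3 chords/bar.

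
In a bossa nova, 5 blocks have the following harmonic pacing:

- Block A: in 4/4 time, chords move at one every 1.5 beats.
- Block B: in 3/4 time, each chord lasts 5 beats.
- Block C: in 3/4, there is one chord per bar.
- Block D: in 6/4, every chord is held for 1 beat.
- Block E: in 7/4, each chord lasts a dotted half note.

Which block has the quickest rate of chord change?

Block D

A: 4 beats/bar ÷ 1.5 beats/chord = 8/3 chords/bar.
B: 3 beats/bar ÷ 5 beats/chord = 0.6 chords/bar.
C: 3 beats/bar ÷ 3 beats/chord = 1 chord/bar.
D: 6 beats/bar ÷ 1 beat/chord = 6 chords/bar.
E: 7 beats/bar ÷ 3 beats/chord = 7/3 chords/bar.
Fastest is D at 6 chords/bar.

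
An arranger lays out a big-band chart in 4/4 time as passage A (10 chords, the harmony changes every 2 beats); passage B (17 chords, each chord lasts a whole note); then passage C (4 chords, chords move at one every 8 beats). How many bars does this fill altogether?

30 bars

A: 10 × 2 = 20 beats = 5 bars.
B: 17 × 4 = 68 beats = 17 bars.
C: 4 × 8 = 32 beats = 8 bars.
Total: 5 + 17 + 8 = 30 bars.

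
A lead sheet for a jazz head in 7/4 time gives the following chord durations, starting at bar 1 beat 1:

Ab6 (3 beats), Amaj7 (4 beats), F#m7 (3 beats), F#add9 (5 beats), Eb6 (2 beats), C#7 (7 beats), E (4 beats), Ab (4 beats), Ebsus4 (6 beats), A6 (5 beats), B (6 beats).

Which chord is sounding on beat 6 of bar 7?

B

Beat 6 of bar 7 is beat (7−1)×7 + 6 = 48 overall.
Running totals: Ab6 ends at 3, Amaj7 ends at 7, F#m7 ends at 10, F#add9 ends at 15, Eb6 ends at 17, C#7 ends at 24, E ends at 28, Ab ends at 32, Ebsus4 ends at 38, A6 ends at 43, B ends at 49.
Beat 48 falls within B.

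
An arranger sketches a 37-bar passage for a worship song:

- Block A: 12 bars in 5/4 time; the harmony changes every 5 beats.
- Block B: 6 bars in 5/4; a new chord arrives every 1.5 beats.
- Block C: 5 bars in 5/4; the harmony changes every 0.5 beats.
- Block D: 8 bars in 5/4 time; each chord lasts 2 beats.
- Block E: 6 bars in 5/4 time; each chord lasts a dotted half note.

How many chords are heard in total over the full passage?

A: 12·5 = 60 beats, 60/5 = 12 chords.
B: 6·5 = 30 beats, 30/1.5 = 20 chords.
C: 5·5 = 25 beats, 25/0.5 = 50 chords.
D: 8·5 = 40 beats, 40/2 = 20 chords.
E: 6·5 = 30 beats, 30/3 = 10 chords.
Total: 12 + 20 + 50 + 20 + 10 = 112.

112 chords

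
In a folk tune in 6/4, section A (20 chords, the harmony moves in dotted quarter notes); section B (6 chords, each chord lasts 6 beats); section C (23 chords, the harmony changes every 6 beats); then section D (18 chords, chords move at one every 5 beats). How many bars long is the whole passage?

A: 20 × 1.5 = 30 beats = 5 bars.
B: 6 × 6 = 36 beats = 6 bars.
C: 23 × 6 = 138 beats = 23 bars.
D: 18 × 5 = 90 beats = 15 bars.
Total: 5 + 6 + 23 + 15 = 49 bars.

49 bars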